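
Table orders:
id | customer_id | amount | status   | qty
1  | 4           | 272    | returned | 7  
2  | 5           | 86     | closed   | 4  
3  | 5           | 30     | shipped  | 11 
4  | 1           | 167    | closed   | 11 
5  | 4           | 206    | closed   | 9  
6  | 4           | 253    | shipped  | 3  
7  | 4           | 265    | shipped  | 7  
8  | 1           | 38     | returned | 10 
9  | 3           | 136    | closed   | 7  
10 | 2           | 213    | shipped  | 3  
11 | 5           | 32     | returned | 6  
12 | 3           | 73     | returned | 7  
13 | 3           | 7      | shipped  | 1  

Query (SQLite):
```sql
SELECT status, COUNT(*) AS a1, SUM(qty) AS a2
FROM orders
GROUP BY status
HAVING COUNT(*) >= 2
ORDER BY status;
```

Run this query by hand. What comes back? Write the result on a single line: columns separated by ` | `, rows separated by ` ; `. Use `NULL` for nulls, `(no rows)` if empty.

closed | 4 | 31 ; returned | 4 | 30 ; shipped | 5 | 25

Group orders by status.
Per group compute: COUNT(*), SUM(qty).
HAVING: drop groups with fewer than 2 rows.
  closed: ids {2, 4, 5, 9} → COUNT(*)=4, SUM(qty)=31
  returned: ids {1, 8, 11, 12} → COUNT(*)=4, SUM(qty)=30
  shipped: ids {3, 6, 7, 10, 13} → COUNT(*)=5, SUM(qty)=25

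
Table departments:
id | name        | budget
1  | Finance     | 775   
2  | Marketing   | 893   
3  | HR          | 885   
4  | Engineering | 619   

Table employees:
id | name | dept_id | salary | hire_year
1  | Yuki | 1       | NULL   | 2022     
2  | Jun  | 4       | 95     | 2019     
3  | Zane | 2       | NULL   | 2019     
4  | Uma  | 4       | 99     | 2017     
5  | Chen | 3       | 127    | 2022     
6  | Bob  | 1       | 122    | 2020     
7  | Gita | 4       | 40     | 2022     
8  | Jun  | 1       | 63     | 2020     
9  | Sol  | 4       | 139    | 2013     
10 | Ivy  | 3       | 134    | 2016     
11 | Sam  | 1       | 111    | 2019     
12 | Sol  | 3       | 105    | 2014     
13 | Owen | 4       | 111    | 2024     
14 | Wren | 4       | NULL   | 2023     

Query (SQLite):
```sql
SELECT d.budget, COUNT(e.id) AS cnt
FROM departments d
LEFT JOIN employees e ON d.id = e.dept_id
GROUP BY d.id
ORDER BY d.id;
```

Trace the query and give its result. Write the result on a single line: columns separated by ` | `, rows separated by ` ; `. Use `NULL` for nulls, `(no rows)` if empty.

775 | 4 ; 893 | 1 ; 885 | 3 ; 619 | 6

LEFT JOIN keeps every departments row; unmatched ones get NULL for employees columns.
Group by departments.id and compute COUNT(e.id). COUNT(col) of an all-NULL group is 0.
  1: ids {1, 6, 8, 11} → COUNT(e.id)=4
  2: ids {3} → COUNT(e.id)=1
  3: ids {5, 10, 12} → COUNT(e.id)=3
  4: ids {2, 4, 7, 9, 13, 14} → COUNT(e.id)=6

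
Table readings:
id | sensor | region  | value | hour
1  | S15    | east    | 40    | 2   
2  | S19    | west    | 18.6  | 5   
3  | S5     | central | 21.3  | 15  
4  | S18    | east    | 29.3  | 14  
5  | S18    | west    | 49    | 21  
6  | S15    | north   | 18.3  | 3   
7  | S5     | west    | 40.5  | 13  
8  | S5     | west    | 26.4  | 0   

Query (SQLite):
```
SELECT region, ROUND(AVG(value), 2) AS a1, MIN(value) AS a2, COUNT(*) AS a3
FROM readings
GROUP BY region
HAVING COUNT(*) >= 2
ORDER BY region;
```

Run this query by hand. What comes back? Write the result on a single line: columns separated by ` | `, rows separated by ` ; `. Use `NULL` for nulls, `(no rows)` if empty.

east | 34.65 | 29.3 | 2 ; west | 33.63 | 18.6 | 4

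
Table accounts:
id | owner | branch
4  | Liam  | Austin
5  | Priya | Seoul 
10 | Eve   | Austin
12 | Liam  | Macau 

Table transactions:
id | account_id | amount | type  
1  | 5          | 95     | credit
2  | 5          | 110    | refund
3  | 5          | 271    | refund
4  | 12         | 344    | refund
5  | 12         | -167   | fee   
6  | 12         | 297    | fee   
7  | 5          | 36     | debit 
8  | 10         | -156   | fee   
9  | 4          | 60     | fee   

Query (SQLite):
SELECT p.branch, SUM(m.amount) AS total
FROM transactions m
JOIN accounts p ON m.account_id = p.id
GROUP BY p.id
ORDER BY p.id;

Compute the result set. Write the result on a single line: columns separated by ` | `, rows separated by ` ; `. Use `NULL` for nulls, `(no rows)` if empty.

Austin | 60 ; Seoul | 512 ; Austin | -156 ; Macau | 474

Join each transactions row to its accounts via account_id.
Group joined rows by accounts.id; compute SUM(m.amount) per group.
  4: ids {9} → SUM(m.amount)=60
  5: ids {1, 2, 3, 7} → SUM(m.amount)=512
  10: ids {8} → SUM(m.amount)=-156
  12: ids {4, 5, 6} → SUM(m.amount)=474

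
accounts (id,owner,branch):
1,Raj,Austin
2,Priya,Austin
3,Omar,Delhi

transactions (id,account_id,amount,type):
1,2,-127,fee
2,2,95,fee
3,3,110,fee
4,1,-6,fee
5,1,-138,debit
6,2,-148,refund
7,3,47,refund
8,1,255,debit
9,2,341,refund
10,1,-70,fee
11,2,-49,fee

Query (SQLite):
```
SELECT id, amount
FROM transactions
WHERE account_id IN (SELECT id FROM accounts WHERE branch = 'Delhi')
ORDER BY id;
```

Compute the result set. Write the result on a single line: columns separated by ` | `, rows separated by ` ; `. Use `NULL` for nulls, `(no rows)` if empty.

3 | 110 ; 7 | 47

Inner query: accounts.id where branch = 'Delhi'.
Outer: keep transactions rows whose account_id is in that set.
Inner query → {3}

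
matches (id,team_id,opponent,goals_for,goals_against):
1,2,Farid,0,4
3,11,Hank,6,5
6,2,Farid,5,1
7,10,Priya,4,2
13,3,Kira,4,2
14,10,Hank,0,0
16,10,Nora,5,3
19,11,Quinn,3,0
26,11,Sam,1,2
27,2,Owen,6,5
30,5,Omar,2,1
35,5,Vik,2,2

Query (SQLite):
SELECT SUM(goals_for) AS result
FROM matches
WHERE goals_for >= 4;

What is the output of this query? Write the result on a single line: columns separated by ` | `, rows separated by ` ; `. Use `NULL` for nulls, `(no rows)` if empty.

30

Rows where goals_for >= 4 → goals_for values: [6, 5, 4, 4, 5, 6].
SUM of non-NULL values = 30.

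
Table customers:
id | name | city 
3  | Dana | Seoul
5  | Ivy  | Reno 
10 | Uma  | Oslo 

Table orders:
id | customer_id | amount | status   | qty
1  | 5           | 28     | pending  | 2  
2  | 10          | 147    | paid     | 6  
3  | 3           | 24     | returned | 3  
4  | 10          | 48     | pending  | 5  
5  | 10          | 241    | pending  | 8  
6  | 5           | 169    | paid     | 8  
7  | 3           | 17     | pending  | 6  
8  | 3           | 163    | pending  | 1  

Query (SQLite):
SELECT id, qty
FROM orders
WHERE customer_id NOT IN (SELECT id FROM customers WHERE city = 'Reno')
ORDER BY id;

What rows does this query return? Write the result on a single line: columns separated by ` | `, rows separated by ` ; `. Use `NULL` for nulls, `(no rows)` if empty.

Inner query: customers.id where city = 'Reno'.
Outer: keep orders rows whose customer_id is not in that set.
Inner query → {5}

2 | 6 ; 3 | 3 ; 4 | 5 ; 5 | 8 ; 7 | 6 ; 8 | 1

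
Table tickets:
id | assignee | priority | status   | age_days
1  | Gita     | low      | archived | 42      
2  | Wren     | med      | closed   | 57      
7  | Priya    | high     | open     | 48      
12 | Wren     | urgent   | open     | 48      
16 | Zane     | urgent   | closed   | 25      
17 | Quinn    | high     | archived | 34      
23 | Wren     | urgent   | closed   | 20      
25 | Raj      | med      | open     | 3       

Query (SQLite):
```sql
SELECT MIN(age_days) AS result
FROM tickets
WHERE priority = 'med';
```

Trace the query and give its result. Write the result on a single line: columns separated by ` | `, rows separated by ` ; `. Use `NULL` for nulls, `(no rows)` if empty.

3

Rows where priority='med' → age_days values: [57, 3].
MIN of non-NULL values = 3.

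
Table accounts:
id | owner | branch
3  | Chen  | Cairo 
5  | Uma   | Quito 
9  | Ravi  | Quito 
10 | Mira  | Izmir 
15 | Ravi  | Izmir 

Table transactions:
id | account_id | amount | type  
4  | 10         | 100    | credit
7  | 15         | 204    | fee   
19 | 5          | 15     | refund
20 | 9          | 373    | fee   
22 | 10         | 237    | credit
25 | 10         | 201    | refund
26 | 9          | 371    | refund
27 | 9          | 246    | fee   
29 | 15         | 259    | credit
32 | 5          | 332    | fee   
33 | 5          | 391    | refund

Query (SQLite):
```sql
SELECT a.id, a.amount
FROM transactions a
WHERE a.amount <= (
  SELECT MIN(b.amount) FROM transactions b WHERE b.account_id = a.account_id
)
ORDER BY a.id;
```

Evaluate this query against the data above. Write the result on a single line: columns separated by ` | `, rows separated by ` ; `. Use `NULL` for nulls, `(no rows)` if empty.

For each transactions row a, compute MIN(amount) over rows sharing a.account_id.
Keep row a if a.amount <= that per-group MIN.
  account_id=5: MIN(amount) = 15
  account_id=9: MIN(amount) = 246
  account_id=10: MIN(amount) = 100
  account_id=15: MIN(amount) = 204

4 | 100 ; 7 | 204 ; 19 | 15 ; 27 | 246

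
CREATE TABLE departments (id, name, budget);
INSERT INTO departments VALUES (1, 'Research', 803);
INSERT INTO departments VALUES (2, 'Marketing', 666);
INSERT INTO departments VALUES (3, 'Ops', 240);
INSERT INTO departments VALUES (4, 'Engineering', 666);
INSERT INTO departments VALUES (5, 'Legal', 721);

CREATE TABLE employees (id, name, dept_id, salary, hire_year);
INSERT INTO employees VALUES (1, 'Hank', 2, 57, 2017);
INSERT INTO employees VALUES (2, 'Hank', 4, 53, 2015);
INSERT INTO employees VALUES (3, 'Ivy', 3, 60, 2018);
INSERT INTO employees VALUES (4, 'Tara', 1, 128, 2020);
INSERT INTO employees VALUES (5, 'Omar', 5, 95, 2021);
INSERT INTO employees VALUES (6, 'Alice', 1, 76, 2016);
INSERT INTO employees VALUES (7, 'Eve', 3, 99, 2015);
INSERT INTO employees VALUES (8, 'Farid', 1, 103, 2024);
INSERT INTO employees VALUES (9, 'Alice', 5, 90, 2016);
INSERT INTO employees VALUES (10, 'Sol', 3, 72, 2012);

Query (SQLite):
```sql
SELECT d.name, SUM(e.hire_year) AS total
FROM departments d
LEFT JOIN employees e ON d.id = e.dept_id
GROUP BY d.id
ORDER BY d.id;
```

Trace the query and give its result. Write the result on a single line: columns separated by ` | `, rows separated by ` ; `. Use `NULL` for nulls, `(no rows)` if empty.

Research | 6060 ; Marketing | 2017 ; Ops | 6045 ; Engineering | 2015 ; Legal | 4037

LEFT JOIN keeps every departments row; unmatched ones get NULL for employees columns.
Group by departments.id and compute SUM(e.hire_year). SUM over an all-NULL group is NULL.
  1: ids {4, 6, 8} → SUM(e.hire_year)=6060
  2: ids {1} → SUM(e.hire_year)=2017
  3: ids {3, 7, 10} → SUM(e.hire_year)=6045
  4: ids {2} → SUM(e.hire_year)=2015
  5: ids {5, 9} → SUM(e.hire_year)=4037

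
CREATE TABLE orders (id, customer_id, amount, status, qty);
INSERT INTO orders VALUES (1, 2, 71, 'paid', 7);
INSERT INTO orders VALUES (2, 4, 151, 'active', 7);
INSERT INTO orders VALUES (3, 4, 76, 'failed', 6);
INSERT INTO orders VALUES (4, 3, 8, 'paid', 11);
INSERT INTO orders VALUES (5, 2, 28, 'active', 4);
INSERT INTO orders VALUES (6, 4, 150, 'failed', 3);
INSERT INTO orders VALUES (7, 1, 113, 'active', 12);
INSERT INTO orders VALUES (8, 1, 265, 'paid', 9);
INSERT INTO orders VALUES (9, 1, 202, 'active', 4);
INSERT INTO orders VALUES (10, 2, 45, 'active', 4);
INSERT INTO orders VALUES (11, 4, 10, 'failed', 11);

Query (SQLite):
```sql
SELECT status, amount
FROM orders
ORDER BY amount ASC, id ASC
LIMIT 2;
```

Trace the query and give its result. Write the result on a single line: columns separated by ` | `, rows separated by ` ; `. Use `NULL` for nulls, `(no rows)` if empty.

paid | 8 ; failed | 10

Sort by amount asc, tiebreak id asc: (8, id=4), (10, id=11), (28, id=5), (45, id=10), (71, id=1) …. Take first 2.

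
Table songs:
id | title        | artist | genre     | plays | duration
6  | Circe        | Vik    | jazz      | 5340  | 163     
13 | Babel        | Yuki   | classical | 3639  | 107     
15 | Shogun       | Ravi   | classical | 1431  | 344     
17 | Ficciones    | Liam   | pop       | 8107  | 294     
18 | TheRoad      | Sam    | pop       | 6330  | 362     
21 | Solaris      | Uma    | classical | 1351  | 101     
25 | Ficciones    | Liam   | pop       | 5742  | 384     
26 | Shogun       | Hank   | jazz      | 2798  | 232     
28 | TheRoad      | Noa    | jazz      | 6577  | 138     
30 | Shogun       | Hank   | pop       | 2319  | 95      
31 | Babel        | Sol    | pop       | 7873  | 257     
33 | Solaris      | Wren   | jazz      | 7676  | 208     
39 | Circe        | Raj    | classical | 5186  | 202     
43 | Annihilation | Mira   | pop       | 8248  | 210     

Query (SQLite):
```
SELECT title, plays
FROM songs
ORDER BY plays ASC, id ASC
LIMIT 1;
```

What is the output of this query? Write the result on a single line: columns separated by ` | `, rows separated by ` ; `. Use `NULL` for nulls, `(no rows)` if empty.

Solaris | 1351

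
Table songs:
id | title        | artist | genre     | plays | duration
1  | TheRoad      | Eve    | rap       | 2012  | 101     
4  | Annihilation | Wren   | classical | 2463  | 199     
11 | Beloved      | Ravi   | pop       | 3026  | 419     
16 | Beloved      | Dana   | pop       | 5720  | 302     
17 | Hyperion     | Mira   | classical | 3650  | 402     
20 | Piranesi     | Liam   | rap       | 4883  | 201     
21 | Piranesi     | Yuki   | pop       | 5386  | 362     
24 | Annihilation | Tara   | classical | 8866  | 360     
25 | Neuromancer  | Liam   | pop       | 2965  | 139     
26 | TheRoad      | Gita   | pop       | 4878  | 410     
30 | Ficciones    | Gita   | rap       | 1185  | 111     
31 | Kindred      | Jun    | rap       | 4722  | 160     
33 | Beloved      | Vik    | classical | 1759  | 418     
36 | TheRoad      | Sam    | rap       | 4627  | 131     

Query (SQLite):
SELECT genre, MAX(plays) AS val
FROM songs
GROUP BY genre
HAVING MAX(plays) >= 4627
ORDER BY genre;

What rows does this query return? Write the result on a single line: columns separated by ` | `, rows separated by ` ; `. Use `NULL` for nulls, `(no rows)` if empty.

Partition songs by genre; compute MAX(plays) within each group.
HAVING: keep groups where MAX(plays) >= 4627.
  classical: ids {4, 17, 24, 33} → MAX(plays)=8866
  pop: ids {11, 16, 21, 25, 26} → MAX(plays)=5720
  rap: ids {1, 20, 30, 31, 36} → MAX(plays)=4883

classical | 8866 ; pop | 5720 ; rap | 4883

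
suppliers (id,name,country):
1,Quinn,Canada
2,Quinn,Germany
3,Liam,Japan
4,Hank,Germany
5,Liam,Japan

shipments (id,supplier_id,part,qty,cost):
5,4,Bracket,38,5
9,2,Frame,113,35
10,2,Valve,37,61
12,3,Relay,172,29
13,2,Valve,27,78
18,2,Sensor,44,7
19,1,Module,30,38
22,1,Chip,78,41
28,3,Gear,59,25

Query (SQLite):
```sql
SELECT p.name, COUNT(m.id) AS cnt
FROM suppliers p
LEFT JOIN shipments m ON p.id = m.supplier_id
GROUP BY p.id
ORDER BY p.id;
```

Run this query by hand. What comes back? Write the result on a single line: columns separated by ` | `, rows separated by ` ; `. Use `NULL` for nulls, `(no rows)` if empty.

LEFT JOIN keeps every suppliers row; unmatched ones get NULL for shipments columns.
Group by suppliers.id and compute COUNT(m.id). COUNT(col) of an all-NULL group is 0.
  1: ids {19, 22} → COUNT(m.id)=2
  2: ids {9, 10, 13, 18} → COUNT(m.id)=4
  3: ids {12, 28} → COUNT(m.id)=2
  4: ids {5} → COUNT(m.id)=1
  5: ids {—} → COUNT(m.id)=0

Quinn | 2 ; Quinn | 4 ; Liam | 2 ; Hank | 1 ; Liam | 0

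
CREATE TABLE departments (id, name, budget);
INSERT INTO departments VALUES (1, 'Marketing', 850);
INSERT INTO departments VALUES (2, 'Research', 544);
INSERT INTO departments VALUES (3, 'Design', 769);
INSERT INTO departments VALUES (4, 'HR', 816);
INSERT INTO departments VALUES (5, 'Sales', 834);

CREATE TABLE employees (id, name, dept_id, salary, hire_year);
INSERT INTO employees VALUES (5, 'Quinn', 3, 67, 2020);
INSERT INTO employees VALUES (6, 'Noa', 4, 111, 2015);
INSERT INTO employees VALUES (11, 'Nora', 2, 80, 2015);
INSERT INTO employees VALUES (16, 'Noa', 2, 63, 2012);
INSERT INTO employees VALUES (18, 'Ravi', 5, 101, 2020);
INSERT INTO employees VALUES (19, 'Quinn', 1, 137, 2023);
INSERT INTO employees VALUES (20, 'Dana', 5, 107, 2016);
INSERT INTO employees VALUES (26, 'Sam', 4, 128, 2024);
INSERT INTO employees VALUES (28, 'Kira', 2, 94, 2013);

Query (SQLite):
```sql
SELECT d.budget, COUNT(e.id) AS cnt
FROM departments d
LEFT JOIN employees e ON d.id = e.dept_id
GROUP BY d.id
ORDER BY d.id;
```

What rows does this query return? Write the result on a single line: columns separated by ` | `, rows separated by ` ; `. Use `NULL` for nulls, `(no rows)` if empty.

850 | 1 ; 544 | 3 ; 769 | 1 ; 816 | 2 ; 834 | 2

LEFT JOIN keeps every departments row; unmatched ones get NULL for employees columns.
Group by departments.id and compute COUNT(e.id). COUNT(col) of an all-NULL group is 0.
  1: ids {19} → COUNT(e.id)=1
  2: ids {11, 16, 28} → COUNT(e.id)=3
  3: ids {5} → COUNT(e.id)=1
  4: ids {6, 26} → COUNT(e.id)=2
  5: ids {18, 20} → COUNT(e.id)=2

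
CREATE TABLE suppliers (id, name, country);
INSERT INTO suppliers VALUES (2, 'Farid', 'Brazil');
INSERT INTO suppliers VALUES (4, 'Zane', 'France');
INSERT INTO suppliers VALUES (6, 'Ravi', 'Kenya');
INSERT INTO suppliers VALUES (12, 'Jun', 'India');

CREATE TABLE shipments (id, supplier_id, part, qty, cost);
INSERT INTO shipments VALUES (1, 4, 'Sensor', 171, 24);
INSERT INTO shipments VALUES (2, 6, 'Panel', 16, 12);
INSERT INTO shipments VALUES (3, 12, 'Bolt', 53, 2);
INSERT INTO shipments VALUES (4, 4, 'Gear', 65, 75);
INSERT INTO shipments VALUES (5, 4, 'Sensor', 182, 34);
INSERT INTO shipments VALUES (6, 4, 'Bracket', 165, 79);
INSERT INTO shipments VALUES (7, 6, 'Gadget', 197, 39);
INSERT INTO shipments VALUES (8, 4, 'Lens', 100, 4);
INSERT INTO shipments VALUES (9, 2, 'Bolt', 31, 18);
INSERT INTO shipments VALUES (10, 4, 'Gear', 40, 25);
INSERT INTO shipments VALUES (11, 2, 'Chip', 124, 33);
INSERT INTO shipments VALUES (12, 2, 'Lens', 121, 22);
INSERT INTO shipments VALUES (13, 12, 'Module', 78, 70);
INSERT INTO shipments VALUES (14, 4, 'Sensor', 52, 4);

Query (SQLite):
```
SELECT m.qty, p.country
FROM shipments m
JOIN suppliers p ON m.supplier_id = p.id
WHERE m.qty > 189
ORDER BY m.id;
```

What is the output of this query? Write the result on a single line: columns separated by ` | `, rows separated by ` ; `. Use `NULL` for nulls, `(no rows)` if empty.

Each shipments row matches the suppliers row where supplier_id = suppliers.id.
Then keep rows with m.qty > 189.

197 | Kenya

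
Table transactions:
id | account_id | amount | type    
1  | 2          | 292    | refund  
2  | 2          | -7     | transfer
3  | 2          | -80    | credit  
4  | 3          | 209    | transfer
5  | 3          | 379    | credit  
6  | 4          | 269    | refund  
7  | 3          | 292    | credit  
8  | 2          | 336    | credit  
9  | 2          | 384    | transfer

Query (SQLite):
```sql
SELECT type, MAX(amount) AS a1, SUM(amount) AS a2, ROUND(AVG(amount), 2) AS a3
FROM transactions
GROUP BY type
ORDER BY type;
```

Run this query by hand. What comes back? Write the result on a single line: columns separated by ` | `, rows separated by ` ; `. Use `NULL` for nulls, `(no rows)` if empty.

Group transactions by type.
Per group compute: MAX(amount), SUM(amount), ROUND(AVG(amount), 2).
  credit: ids {3, 5, 7, 8} → MAX(amount)=379, SUM(amount)=927, ROUND(AVG(amount), 2)=231.75
  refund: ids {1, 6} → MAX(amount)=292, SUM(amount)=561, ROUND(AVG(amount), 2)=280.5
  transfer: ids {2, 4, 9} → MAX(amount)=384, SUM(amount)=586, ROUND(AVG(amount), 2)=195.33

credit | 379 | 927 | 231.75 ; refund | 292 | 561 | 280.5 ; transfer | 384 | 586 | 195.33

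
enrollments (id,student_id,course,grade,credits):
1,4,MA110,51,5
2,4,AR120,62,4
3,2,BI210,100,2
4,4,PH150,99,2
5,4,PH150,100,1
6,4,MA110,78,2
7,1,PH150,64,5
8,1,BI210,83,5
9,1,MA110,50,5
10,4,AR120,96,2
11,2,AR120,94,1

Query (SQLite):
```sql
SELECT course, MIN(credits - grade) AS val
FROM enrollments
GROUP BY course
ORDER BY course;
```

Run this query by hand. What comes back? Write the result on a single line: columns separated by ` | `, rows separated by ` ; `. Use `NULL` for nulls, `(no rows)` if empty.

For each row compute credits - grade.
Group by course; take MIN of the expression per group.
  AR120: ids {2, 10, 11} → MIN(credits - grade)=-94
  BI210: ids {3, 8} → MIN(credits - grade)=-98
  MA110: ids {1, 6, 9} → MIN(credits - grade)=-76
  PH150: ids {4, 5, 7} → MIN(credits - grade)=-99

AR120 | -94 ; BI210 | -98 ; MA110 | -76 ; PH150 | -99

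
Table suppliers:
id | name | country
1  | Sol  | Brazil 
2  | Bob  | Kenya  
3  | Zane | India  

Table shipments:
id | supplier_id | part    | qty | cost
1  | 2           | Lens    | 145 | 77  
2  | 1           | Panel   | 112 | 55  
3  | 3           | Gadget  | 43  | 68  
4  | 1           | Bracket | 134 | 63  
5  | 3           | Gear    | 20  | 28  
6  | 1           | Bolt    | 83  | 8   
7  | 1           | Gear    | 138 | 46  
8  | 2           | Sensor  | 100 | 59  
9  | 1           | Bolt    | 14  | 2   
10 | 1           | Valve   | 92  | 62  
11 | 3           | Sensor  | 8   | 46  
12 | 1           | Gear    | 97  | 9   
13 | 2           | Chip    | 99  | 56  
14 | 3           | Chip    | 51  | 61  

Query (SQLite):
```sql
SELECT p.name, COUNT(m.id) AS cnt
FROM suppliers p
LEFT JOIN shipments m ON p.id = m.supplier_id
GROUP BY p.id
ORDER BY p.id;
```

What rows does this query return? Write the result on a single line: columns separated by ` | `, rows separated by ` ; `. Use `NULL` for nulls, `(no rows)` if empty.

LEFT JOIN keeps every suppliers row; unmatched ones get NULL for shipments columns.
Group by suppliers.id and compute COUNT(m.id). COUNT(col) of an all-NULL group is 0.
  1: ids {2, 4, 6, 7, 9, 10, 12} → COUNT(m.id)=7
  2: ids {1, 8, 13} → COUNT(m.id)=3
  3: ids {3, 5, 11, 14} → COUNT(m.id)=4

Sol | 7 ; Bob | 3 ; Zane | 4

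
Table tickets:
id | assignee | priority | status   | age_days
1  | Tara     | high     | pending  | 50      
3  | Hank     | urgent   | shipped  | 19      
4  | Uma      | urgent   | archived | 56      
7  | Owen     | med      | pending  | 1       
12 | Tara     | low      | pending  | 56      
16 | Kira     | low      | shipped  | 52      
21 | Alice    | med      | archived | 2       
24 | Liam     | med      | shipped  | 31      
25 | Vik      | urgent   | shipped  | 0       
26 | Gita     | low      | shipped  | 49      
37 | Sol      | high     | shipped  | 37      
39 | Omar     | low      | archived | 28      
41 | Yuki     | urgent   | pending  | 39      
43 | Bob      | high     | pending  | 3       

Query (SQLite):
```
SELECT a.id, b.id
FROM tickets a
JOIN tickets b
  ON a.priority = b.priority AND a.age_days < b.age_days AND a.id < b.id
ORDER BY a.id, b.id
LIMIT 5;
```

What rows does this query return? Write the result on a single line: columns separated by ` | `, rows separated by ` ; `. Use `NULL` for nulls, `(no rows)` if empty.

Pairs (a,b) with same priority, a.age_days < b.age_days, a.id < b.id.
priority groups: high:{1,37,43} low:{12,16,26,39} med:{7,21,24} urgent:{3,4,25,41}
Ordered by (a.id, b.id); first 5.

3 | 4 ; 3 | 41 ; 7 | 21 ; 7 | 24 ; 21 | 24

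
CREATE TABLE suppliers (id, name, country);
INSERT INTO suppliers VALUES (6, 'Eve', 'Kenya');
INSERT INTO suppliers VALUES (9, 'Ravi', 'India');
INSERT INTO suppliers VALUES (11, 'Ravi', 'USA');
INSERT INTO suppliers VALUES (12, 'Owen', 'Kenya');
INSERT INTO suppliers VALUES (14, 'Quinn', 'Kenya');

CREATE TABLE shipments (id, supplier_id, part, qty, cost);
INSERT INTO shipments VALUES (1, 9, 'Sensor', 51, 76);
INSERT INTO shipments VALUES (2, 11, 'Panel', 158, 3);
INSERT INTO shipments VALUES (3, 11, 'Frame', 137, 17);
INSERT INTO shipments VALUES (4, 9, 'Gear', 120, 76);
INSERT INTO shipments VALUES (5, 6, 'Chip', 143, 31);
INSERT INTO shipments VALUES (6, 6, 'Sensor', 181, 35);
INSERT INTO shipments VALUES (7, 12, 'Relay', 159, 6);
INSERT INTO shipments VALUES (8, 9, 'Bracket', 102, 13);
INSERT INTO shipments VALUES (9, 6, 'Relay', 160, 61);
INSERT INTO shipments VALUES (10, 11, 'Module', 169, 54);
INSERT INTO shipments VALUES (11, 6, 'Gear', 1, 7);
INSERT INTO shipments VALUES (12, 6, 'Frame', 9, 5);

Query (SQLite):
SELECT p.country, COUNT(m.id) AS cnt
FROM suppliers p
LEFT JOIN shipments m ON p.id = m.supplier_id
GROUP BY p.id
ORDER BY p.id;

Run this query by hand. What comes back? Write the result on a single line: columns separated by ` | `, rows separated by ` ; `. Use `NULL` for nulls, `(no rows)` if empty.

LEFT JOIN keeps every suppliers row; unmatched ones get NULL for shipments columns.
Group by suppliers.id and compute COUNT(m.id). COUNT(col) of an all-NULL group is 0.
  6: ids {5, 6, 9, 11, 12} → COUNT(m.id)=5
  9: ids {1, 4, 8} → COUNT(m.id)=3
  11: ids {2, 3, 10} → COUNT(m.id)=3
  12: ids {7} → COUNT(m.id)=1
  14: ids {—} → COUNT(m.id)=0

Kenya | 5 ; India | 3 ; USA | 3 ; Kenya | 1 ; Kenya | 0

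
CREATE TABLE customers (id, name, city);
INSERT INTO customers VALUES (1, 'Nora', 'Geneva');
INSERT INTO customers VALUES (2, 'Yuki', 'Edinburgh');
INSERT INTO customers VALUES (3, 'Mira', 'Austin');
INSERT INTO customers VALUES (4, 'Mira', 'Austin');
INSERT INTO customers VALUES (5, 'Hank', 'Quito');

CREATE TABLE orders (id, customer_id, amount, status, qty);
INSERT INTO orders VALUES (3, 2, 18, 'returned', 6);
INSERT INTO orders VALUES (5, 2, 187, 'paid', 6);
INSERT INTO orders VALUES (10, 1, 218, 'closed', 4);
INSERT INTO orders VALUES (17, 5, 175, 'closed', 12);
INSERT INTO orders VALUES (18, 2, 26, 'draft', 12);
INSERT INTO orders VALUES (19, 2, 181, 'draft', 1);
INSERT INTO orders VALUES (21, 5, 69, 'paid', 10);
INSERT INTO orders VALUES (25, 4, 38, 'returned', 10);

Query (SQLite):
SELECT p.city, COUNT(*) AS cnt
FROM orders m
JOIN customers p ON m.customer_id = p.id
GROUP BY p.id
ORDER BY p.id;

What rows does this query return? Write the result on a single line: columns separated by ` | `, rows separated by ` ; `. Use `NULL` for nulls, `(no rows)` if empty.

Geneva | 1 ; Edinburgh | 4 ; Austin | 1 ; Quito | 2

Join each orders row to its customers via customer_id.
Group joined rows by customers.id; compute COUNT(*) per group.
  1: ids {10} → COUNT(*)=1
  2: ids {3, 5, 18, 19} → COUNT(*)=4
  4: ids {25} → COUNT(*)=1
  5: ids {17, 21} → COUNT(*)=2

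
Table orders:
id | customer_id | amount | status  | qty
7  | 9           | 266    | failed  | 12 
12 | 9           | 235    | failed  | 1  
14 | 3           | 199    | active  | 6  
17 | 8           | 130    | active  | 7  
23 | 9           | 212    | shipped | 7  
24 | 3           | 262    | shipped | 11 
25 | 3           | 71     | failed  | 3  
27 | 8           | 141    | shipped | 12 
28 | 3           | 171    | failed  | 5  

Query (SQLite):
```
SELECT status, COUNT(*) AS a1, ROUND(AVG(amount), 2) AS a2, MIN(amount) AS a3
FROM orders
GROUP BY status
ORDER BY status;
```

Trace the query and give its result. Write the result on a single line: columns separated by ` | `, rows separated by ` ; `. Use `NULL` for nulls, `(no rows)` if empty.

Group orders by status.
Per group compute: COUNT(*), ROUND(AVG(amount), 2), MIN(amount).
  active: ids {14, 17} → COUNT(*)=2, ROUND(AVG(amount), 2)=164.5, MIN(amount)=130
  failed: ids {7, 12, 25, 28} → COUNT(*)=4, ROUND(AVG(amount), 2)=185.75, MIN(amount)=71
  shipped: ids {23, 24, 27} → COUNT(*)=3, ROUND(AVG(amount), 2)=205, MIN(amount)=141

active | 2 | 164.5 | 130 ; failed | 4 | 185.75 | 71 ; shipped | 3 | 205 | 141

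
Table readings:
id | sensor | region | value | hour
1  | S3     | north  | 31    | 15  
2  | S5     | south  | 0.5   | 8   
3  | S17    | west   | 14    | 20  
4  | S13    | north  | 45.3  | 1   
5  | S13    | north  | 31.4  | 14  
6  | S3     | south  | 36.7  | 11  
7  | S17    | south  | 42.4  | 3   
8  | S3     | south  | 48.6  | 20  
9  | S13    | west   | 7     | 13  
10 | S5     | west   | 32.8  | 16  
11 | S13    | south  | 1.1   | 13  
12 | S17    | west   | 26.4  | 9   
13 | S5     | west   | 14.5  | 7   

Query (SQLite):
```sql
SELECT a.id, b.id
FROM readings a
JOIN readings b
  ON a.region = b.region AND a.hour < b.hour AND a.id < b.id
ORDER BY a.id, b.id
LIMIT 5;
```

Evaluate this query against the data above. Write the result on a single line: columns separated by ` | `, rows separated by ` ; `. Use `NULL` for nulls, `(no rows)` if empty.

2 | 6 ; 2 | 8 ; 2 | 11 ; 4 | 5 ; 6 | 8

Pairs (a,b) with same region, a.hour < b.hour, a.id < b.id.
region groups: north:{1,4,5} south:{2,6,7,8,11} west:{3,9,10,12,13}
Ordered by (a.id, b.id); first 5.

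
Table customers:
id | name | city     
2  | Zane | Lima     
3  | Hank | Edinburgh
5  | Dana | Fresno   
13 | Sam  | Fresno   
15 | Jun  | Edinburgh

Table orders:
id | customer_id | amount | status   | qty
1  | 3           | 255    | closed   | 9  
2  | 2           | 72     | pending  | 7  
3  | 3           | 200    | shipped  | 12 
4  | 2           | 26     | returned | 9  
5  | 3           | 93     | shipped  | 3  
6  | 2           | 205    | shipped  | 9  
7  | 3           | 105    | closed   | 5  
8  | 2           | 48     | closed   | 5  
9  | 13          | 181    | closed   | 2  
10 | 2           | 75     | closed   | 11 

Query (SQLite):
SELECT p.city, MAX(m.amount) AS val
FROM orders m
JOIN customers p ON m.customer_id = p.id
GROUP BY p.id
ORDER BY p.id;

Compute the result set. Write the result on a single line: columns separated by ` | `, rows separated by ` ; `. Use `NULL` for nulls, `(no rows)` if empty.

Lima | 205 ; Edinburgh | 255 ; Fresno | 181

Join each orders row to its customers via customer_id.
Group joined rows by customers.id; compute MAX(m.amount) per group.
  2: ids {2, 4, 6, 8, 10} → MAX(m.amount)=205
  3: ids {1, 3, 5, 7} → MAX(m.amount)=255
  13: ids {9} → MAX(m.amount)=181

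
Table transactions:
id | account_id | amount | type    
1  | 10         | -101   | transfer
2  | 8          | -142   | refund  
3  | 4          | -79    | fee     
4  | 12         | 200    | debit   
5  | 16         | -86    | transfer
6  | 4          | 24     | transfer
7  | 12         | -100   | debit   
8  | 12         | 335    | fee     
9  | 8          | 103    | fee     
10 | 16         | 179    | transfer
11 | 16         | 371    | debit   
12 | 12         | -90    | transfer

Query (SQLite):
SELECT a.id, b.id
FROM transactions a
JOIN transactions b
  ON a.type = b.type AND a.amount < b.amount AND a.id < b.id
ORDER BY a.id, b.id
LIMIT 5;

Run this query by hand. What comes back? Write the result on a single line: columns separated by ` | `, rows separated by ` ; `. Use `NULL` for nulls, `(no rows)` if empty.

Pairs (a,b) with same type, a.amount < b.amount, a.id < b.id.
type groups: debit:{4,7,11} fee:{3,8,9} refund:{2} transfer:{1,5,6,10,12}
Ordered by (a.id, b.id); first 5.

1 | 5 ; 1 | 6 ; 1 | 10 ; 1 | 12 ; 3 | 8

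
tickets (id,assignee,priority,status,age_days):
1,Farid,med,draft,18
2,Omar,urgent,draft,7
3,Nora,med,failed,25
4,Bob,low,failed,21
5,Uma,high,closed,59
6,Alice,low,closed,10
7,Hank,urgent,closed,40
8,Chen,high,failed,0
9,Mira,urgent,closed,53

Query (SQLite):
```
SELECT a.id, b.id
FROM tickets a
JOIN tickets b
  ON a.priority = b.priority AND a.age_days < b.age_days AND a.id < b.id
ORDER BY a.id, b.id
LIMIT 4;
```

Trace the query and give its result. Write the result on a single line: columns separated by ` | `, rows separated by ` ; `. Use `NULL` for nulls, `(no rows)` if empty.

Pairs (a,b) with same priority, a.age_days < b.age_days, a.id < b.id.
priority groups: high:{5,8} low:{4,6} med:{1,3} urgent:{2,7,9}
Ordered by (a.id, b.id); first 4.

1 | 3 ; 2 | 7 ; 2 | 9 ; 7 | 9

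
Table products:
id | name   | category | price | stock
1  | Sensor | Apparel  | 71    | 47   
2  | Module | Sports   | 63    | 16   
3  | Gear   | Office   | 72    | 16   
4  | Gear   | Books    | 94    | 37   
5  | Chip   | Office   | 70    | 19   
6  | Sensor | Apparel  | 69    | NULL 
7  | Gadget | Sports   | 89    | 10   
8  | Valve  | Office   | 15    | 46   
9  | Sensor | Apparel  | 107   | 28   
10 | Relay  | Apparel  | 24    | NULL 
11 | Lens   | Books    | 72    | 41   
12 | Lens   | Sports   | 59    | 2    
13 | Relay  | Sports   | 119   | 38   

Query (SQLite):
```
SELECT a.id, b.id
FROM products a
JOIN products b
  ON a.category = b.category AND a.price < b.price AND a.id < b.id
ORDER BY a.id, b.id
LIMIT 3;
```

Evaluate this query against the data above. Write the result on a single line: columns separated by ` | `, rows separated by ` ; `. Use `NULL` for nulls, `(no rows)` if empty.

1 | 9 ; 2 | 7 ; 2 | 13

Pairs (a,b) with same category, a.price < b.price, a.id < b.id.
category groups: Apparel:{1,6,9,10} Books:{4,11} Office:{3,5,8} Sports:{2,7,12,13}
Ordered by (a.id, b.id); first 3.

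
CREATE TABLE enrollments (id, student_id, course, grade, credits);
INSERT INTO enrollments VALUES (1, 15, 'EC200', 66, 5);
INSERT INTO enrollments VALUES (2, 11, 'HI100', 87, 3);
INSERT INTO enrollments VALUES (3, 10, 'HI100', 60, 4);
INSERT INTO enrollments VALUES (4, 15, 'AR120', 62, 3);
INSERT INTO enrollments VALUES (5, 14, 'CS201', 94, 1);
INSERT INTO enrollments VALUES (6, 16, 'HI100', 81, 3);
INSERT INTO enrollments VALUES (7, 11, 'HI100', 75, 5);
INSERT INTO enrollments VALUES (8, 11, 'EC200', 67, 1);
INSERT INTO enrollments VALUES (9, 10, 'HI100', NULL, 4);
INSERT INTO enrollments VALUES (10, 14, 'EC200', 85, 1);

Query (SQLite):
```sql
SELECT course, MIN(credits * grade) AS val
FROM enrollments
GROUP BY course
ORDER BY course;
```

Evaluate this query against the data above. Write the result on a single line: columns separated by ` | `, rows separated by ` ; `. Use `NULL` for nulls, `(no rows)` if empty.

AR120 | 186 ; CS201 | 94 ; EC200 | 67 ; HI100 | 240

For each row compute credits * grade.
Group by course; take MIN of the expression per group.
  AR120: ids {4} → MIN(credits * grade)=186
  CS201: ids {5} → MIN(credits * grade)=94
  EC200: ids {1, 8, 10} → MIN(credits * grade)=67
  HI100: ids {2, 3, 6, 7, 9} → MIN(credits * grade)=240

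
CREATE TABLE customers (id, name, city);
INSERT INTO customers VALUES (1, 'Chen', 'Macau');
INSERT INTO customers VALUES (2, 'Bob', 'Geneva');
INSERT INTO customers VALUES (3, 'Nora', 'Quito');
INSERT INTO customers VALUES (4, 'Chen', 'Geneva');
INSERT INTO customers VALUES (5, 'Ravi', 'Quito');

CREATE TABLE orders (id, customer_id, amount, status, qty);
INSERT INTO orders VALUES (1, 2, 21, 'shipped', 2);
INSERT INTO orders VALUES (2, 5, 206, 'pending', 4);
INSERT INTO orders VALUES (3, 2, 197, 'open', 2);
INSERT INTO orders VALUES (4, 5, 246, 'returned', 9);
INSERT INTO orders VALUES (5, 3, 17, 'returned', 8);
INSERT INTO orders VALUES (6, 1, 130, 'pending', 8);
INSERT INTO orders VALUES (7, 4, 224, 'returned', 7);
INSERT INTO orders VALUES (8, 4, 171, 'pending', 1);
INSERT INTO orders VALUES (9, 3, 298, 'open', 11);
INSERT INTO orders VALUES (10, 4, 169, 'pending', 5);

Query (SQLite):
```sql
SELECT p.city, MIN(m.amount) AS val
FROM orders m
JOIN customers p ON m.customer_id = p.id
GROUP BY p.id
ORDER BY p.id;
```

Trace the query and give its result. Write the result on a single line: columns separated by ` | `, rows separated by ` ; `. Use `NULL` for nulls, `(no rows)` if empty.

Macau | 130 ; Geneva | 21 ; Quito | 17 ; Geneva | 169 ; Quito | 206

Join each orders row to its customers via customer_id.
Group joined rows by customers.id; compute MIN(m.amount) per group.
  1: ids {6} → MIN(m.amount)=130
  2: ids {1, 3} → MIN(m.amount)=21
  3: ids {5, 9} → MIN(m.amount)=17
  4: ids {7, 8, 10} → MIN(m.amount)=169
  5: ids {2, 4} → MIN(m.amount)=206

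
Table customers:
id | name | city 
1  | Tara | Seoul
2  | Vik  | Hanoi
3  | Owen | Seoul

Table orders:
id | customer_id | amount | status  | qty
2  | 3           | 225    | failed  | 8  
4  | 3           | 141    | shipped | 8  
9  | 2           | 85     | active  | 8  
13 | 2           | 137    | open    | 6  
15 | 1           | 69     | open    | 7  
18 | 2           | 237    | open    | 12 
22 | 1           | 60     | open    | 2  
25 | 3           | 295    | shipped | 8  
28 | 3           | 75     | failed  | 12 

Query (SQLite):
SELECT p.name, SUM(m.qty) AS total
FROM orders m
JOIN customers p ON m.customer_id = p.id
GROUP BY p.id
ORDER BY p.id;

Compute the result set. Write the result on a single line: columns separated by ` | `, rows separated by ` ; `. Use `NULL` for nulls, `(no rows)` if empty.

Tara | 9 ; Vik | 26 ; Owen | 36

Join each orders row to its customers via customer_id.
Group joined rows by customers.id; compute SUM(m.qty) per group.
  1: ids {15, 22} → SUM(m.qty)=9
  2: ids {9, 13, 18} → SUM(m.qty)=26
  3: ids {2, 4, 25, 28} → SUM(m.qty)=36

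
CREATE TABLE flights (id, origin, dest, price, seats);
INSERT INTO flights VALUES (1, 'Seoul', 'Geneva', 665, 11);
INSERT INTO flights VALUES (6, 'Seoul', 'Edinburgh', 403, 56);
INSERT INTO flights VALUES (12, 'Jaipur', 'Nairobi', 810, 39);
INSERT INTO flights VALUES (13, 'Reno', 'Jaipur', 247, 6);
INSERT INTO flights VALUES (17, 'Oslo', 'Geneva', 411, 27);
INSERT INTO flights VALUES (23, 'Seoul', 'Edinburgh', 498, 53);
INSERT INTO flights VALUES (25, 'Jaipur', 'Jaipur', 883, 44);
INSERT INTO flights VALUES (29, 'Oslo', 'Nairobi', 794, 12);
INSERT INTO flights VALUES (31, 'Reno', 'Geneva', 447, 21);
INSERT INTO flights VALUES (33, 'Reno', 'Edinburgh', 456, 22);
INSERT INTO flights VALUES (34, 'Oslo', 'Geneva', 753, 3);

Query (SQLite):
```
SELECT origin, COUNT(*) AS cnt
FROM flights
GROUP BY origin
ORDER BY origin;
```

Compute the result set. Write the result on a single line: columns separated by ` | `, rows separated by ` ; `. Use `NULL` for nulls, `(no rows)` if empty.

Partition flights by origin; compute COUNT(*) within each group.
  Jaipur: ids {12, 25} → COUNT(*)=2
  Oslo: ids {17, 29, 34} → COUNT(*)=3
  Reno: ids {13, 31, 33} → COUNT(*)=3
  Seoul: ids {1, 6, 23} → COUNT(*)=3

Jaipur | 2 ; Oslo | 3 ; Reno | 3 ; Seoul | 3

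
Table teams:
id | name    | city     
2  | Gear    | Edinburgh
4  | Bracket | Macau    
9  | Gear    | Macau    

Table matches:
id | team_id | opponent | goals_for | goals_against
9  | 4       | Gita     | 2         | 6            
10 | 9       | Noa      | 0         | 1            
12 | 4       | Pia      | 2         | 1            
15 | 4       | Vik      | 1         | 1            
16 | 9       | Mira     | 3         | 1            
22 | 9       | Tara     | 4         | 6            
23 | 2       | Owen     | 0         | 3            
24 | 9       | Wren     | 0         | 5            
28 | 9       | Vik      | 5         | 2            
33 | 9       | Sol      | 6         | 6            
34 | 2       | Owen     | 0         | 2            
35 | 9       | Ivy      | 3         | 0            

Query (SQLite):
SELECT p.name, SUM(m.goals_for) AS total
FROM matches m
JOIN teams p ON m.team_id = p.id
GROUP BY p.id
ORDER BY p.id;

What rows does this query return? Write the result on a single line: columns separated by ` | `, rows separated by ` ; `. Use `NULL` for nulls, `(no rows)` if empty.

Gear | 0 ; Bracket | 5 ; Gear | 21

Join each matches row to its teams via team_id.
Group joined rows by teams.id; compute SUM(m.goals_for) per group.
  2: ids {23, 34} → SUM(m.goals_for)=0
  4: ids {9, 12, 15} → SUM(m.goals_for)=5
  9: ids {10, 16, 22, 24, 28, 33, 35} → SUM(m.goals_for)=21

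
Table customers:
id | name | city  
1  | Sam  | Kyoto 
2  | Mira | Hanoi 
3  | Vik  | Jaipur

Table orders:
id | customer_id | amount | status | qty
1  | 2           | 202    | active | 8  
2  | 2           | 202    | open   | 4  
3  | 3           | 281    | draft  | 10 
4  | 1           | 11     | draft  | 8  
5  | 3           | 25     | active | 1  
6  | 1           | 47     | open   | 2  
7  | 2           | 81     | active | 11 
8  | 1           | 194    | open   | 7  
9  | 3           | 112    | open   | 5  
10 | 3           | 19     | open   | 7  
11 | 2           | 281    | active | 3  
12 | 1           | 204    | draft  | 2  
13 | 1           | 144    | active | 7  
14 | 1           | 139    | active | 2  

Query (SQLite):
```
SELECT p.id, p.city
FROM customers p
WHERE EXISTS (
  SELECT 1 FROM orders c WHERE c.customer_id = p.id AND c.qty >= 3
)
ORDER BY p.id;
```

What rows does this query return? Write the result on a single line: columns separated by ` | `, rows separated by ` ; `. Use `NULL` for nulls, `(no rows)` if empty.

1 | Kyoto ; 2 | Hanoi ; 3 | Jaipur

For each customers row, check whether any orders with matching customer_id has qty >= 3.
Keep rows where that is true.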